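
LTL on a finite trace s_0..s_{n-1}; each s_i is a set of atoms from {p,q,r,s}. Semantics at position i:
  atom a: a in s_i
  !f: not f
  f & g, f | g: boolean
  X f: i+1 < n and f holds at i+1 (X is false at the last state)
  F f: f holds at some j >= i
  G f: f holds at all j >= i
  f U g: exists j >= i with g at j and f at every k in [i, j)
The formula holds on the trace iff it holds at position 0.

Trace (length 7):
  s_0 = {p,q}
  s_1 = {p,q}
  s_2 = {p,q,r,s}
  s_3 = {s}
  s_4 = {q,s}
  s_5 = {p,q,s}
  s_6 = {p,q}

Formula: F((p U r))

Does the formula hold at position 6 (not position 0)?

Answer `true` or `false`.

Answer: false

Derivation:
s_0={p,q}: F((p U r))=True (p U r)=True p=True r=False
s_1={p,q}: F((p U r))=True (p U r)=True p=True r=False
s_2={p,q,r,s}: F((p U r))=True (p U r)=True p=True r=True
s_3={s}: F((p U r))=False (p U r)=False p=False r=False
s_4={q,s}: F((p U r))=False (p U r)=False p=False r=False
s_5={p,q,s}: F((p U r))=False (p U r)=False p=True r=False
s_6={p,q}: F((p U r))=False (p U r)=False p=True r=False
Evaluating at position 6: result = False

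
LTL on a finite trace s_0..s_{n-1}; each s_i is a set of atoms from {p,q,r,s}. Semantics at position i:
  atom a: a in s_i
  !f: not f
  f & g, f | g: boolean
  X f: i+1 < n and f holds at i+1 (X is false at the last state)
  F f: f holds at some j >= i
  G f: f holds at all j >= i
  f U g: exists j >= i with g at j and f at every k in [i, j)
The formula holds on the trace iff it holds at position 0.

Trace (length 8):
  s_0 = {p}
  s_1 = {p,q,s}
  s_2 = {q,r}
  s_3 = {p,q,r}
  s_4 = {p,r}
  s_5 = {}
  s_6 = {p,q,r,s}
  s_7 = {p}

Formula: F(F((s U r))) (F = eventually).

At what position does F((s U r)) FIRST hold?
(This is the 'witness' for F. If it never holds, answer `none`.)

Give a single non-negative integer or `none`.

s_0={p}: F((s U r))=True (s U r)=False s=False r=False
s_1={p,q,s}: F((s U r))=True (s U r)=True s=True r=False
s_2={q,r}: F((s U r))=True (s U r)=True s=False r=True
s_3={p,q,r}: F((s U r))=True (s U r)=True s=False r=True
s_4={p,r}: F((s U r))=True (s U r)=True s=False r=True
s_5={}: F((s U r))=True (s U r)=False s=False r=False
s_6={p,q,r,s}: F((s U r))=True (s U r)=True s=True r=True
s_7={p}: F((s U r))=False (s U r)=False s=False r=False
F(F((s U r))) holds; first witness at position 0.

Answer: 0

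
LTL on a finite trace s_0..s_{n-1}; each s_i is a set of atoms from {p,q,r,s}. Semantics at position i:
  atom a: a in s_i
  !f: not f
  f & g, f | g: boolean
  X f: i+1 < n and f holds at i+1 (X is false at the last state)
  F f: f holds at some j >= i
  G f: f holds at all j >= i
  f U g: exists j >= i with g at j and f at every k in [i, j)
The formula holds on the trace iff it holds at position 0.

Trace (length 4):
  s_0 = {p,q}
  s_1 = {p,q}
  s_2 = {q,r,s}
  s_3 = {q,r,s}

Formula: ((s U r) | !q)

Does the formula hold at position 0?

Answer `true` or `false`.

s_0={p,q}: ((s U r) | !q)=False (s U r)=False s=False r=False !q=False q=True
s_1={p,q}: ((s U r) | !q)=False (s U r)=False s=False r=False !q=False q=True
s_2={q,r,s}: ((s U r) | !q)=True (s U r)=True s=True r=True !q=False q=True
s_3={q,r,s}: ((s U r) | !q)=True (s U r)=True s=True r=True !q=False q=True

Answer: false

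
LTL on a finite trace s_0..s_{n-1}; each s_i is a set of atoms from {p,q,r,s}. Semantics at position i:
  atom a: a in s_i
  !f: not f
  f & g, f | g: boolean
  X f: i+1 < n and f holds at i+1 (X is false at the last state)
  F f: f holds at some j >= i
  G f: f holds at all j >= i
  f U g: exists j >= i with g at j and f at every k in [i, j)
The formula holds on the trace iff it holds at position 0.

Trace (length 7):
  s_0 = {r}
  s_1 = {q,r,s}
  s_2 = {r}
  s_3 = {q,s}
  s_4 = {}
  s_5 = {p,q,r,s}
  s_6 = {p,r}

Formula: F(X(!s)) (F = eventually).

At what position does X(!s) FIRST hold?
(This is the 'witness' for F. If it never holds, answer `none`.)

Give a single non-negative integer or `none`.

s_0={r}: X(!s)=False !s=True s=False
s_1={q,r,s}: X(!s)=True !s=False s=True
s_2={r}: X(!s)=False !s=True s=False
s_3={q,s}: X(!s)=True !s=False s=True
s_4={}: X(!s)=False !s=True s=False
s_5={p,q,r,s}: X(!s)=True !s=False s=True
s_6={p,r}: X(!s)=False !s=True s=False
F(X(!s)) holds; first witness at position 1.

Answer: 1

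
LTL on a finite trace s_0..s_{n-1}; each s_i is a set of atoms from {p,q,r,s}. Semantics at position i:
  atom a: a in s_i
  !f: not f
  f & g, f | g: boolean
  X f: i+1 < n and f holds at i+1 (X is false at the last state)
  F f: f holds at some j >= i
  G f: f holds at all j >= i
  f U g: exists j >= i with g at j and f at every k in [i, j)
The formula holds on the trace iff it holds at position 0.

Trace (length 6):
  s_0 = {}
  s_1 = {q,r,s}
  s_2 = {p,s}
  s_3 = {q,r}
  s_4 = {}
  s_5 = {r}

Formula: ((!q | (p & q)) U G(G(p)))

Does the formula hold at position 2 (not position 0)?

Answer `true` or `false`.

Answer: false

Derivation:
s_0={}: ((!q | (p & q)) U G(G(p)))=False (!q | (p & q))=True !q=True q=False (p & q)=False p=False G(G(p))=False G(p)=False
s_1={q,r,s}: ((!q | (p & q)) U G(G(p)))=False (!q | (p & q))=False !q=False q=True (p & q)=False p=False G(G(p))=False G(p)=False
s_2={p,s}: ((!q | (p & q)) U G(G(p)))=False (!q | (p & q))=True !q=True q=False (p & q)=False p=True G(G(p))=False G(p)=False
s_3={q,r}: ((!q | (p & q)) U G(G(p)))=False (!q | (p & q))=False !q=False q=True (p & q)=False p=False G(G(p))=False G(p)=False
s_4={}: ((!q | (p & q)) U G(G(p)))=False (!q | (p & q))=True !q=True q=False (p & q)=False p=False G(G(p))=False G(p)=False
s_5={r}: ((!q | (p & q)) U G(G(p)))=False (!q | (p & q))=True !q=True q=False (p & q)=False p=False G(G(p))=False G(p)=False
Evaluating at position 2: result = False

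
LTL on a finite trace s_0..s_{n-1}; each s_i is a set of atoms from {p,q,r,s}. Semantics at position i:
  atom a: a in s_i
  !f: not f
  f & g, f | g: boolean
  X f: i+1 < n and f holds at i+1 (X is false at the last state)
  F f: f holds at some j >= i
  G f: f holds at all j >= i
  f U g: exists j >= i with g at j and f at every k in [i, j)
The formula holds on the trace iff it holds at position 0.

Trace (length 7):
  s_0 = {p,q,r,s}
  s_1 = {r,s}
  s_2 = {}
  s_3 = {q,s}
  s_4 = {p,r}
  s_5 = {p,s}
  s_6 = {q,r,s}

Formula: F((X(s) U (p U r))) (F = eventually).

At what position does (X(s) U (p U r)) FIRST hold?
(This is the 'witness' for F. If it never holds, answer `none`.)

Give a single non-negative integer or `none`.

Answer: 0

Derivation:
s_0={p,q,r,s}: (X(s) U (p U r))=True X(s)=True s=True (p U r)=True p=True r=True
s_1={r,s}: (X(s) U (p U r))=True X(s)=False s=True (p U r)=True p=False r=True
s_2={}: (X(s) U (p U r))=False X(s)=True s=False (p U r)=False p=False r=False
s_3={q,s}: (X(s) U (p U r))=False X(s)=False s=True (p U r)=False p=False r=False
s_4={p,r}: (X(s) U (p U r))=True X(s)=True s=False (p U r)=True p=True r=True
s_5={p,s}: (X(s) U (p U r))=True X(s)=True s=True (p U r)=True p=True r=False
s_6={q,r,s}: (X(s) U (p U r))=True X(s)=False s=True (p U r)=True p=False r=True
F((X(s) U (p U r))) holds; first witness at position 0.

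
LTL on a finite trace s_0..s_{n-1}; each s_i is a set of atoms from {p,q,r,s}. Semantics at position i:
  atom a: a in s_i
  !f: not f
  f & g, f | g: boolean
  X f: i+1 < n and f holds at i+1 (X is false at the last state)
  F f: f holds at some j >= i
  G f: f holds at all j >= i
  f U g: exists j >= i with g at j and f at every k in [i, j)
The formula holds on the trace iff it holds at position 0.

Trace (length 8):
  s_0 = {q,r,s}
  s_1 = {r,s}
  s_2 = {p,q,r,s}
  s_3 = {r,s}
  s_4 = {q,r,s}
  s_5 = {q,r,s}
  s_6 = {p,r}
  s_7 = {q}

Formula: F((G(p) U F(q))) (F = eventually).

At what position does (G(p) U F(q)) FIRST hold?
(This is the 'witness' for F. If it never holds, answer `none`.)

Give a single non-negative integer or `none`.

s_0={q,r,s}: (G(p) U F(q))=True G(p)=False p=False F(q)=True q=True
s_1={r,s}: (G(p) U F(q))=True G(p)=False p=False F(q)=True q=False
s_2={p,q,r,s}: (G(p) U F(q))=True G(p)=False p=True F(q)=True q=True
s_3={r,s}: (G(p) U F(q))=True G(p)=False p=False F(q)=True q=False
s_4={q,r,s}: (G(p) U F(q))=True G(p)=False p=False F(q)=True q=True
s_5={q,r,s}: (G(p) U F(q))=True G(p)=False p=False F(q)=True q=True
s_6={p,r}: (G(p) U F(q))=True G(p)=False p=True F(q)=True q=False
s_7={q}: (G(p) U F(q))=True G(p)=False p=False F(q)=True q=True
F((G(p) U F(q))) holds; first witness at position 0.

Answer: 0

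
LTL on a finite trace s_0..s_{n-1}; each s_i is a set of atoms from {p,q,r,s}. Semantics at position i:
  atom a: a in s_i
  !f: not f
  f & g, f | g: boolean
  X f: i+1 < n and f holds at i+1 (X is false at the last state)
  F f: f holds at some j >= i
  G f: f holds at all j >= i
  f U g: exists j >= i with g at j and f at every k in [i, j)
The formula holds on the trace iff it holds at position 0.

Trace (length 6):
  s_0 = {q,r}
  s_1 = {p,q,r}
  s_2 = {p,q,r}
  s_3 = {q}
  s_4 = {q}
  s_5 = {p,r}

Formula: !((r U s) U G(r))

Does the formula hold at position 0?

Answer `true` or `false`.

Answer: true

Derivation:
s_0={q,r}: !((r U s) U G(r))=True ((r U s) U G(r))=False (r U s)=False r=True s=False G(r)=False
s_1={p,q,r}: !((r U s) U G(r))=True ((r U s) U G(r))=False (r U s)=False r=True s=False G(r)=False
s_2={p,q,r}: !((r U s) U G(r))=True ((r U s) U G(r))=False (r U s)=False r=True s=False G(r)=False
s_3={q}: !((r U s) U G(r))=True ((r U s) U G(r))=False (r U s)=False r=False s=False G(r)=False
s_4={q}: !((r U s) U G(r))=True ((r U s) U G(r))=False (r U s)=False r=False s=False G(r)=False
s_5={p,r}: !((r U s) U G(r))=False ((r U s) U G(r))=True (r U s)=False r=True s=False G(r)=True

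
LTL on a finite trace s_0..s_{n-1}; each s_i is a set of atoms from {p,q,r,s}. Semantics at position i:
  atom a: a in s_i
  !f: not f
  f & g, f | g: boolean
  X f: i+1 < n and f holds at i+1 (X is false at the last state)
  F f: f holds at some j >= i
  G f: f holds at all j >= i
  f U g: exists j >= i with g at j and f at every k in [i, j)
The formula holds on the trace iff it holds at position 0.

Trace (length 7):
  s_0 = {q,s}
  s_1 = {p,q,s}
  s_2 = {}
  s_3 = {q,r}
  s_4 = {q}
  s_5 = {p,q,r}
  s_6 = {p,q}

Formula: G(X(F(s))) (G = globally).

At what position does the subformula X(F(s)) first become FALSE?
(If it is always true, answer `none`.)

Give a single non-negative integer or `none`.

s_0={q,s}: X(F(s))=True F(s)=True s=True
s_1={p,q,s}: X(F(s))=False F(s)=True s=True
s_2={}: X(F(s))=False F(s)=False s=False
s_3={q,r}: X(F(s))=False F(s)=False s=False
s_4={q}: X(F(s))=False F(s)=False s=False
s_5={p,q,r}: X(F(s))=False F(s)=False s=False
s_6={p,q}: X(F(s))=False F(s)=False s=False
G(X(F(s))) holds globally = False
First violation at position 1.

Answer: 1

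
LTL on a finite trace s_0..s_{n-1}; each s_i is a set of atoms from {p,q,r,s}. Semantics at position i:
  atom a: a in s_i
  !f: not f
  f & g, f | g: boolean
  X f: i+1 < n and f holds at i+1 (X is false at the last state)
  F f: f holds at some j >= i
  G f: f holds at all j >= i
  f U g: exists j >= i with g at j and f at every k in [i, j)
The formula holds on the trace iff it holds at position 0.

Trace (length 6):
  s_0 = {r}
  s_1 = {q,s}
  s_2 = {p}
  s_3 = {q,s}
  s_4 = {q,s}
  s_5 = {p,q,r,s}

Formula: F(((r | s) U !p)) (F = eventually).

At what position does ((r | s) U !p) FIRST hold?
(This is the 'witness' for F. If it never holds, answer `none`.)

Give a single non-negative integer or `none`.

Answer: 0

Derivation:
s_0={r}: ((r | s) U !p)=True (r | s)=True r=True s=False !p=True p=False
s_1={q,s}: ((r | s) U !p)=True (r | s)=True r=False s=True !p=True p=False
s_2={p}: ((r | s) U !p)=False (r | s)=False r=False s=False !p=False p=True
s_3={q,s}: ((r | s) U !p)=True (r | s)=True r=False s=True !p=True p=False
s_4={q,s}: ((r | s) U !p)=True (r | s)=True r=False s=True !p=True p=False
s_5={p,q,r,s}: ((r | s) U !p)=False (r | s)=True r=True s=True !p=False p=True
F(((r | s) U !p)) holds; first witness at position 0.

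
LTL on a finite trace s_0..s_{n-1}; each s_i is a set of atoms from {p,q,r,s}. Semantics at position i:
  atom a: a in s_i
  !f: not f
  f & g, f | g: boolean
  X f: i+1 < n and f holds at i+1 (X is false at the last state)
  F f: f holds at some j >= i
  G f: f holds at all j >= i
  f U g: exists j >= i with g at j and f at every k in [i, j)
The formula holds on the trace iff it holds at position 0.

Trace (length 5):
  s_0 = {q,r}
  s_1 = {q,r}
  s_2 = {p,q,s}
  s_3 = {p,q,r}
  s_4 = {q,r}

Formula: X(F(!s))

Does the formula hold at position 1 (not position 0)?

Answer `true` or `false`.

s_0={q,r}: X(F(!s))=True F(!s)=True !s=True s=False
s_1={q,r}: X(F(!s))=True F(!s)=True !s=True s=False
s_2={p,q,s}: X(F(!s))=True F(!s)=True !s=False s=True
s_3={p,q,r}: X(F(!s))=True F(!s)=True !s=True s=False
s_4={q,r}: X(F(!s))=False F(!s)=True !s=True s=False
Evaluating at position 1: result = True

Answer: true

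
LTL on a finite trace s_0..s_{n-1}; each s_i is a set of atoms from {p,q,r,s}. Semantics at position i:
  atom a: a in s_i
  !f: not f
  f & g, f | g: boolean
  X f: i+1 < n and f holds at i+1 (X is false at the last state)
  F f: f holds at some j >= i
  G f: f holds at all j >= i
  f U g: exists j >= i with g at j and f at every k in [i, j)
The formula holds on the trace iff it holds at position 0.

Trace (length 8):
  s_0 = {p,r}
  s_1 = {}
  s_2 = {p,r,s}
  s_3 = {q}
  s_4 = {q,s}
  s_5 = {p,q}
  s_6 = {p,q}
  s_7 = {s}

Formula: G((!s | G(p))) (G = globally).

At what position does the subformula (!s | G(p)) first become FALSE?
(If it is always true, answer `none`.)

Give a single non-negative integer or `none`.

s_0={p,r}: (!s | G(p))=True !s=True s=False G(p)=False p=True
s_1={}: (!s | G(p))=True !s=True s=False G(p)=False p=False
s_2={p,r,s}: (!s | G(p))=False !s=False s=True G(p)=False p=True
s_3={q}: (!s | G(p))=True !s=True s=False G(p)=False p=False
s_4={q,s}: (!s | G(p))=False !s=False s=True G(p)=False p=False
s_5={p,q}: (!s | G(p))=True !s=True s=False G(p)=False p=True
s_6={p,q}: (!s | G(p))=True !s=True s=False G(p)=False p=True
s_7={s}: (!s | G(p))=False !s=False s=True G(p)=False p=False
G((!s | G(p))) holds globally = False
First violation at position 2.

Answer: 2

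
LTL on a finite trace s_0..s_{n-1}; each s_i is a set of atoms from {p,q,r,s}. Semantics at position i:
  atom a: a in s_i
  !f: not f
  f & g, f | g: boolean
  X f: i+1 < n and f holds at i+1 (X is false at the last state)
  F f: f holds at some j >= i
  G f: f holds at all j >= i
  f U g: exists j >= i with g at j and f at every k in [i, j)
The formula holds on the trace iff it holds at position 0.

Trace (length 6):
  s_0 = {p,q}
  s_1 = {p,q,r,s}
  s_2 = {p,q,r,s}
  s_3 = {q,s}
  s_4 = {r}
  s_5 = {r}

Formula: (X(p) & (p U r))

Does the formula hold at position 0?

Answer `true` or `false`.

Answer: true

Derivation:
s_0={p,q}: (X(p) & (p U r))=True X(p)=True p=True (p U r)=True r=False
s_1={p,q,r,s}: (X(p) & (p U r))=True X(p)=True p=True (p U r)=True r=True
s_2={p,q,r,s}: (X(p) & (p U r))=False X(p)=False p=True (p U r)=True r=True
s_3={q,s}: (X(p) & (p U r))=False X(p)=False p=False (p U r)=False r=False
s_4={r}: (X(p) & (p U r))=False X(p)=False p=False (p U r)=True r=True
s_5={r}: (X(p) & (p U r))=False X(p)=False p=False (p U r)=True r=True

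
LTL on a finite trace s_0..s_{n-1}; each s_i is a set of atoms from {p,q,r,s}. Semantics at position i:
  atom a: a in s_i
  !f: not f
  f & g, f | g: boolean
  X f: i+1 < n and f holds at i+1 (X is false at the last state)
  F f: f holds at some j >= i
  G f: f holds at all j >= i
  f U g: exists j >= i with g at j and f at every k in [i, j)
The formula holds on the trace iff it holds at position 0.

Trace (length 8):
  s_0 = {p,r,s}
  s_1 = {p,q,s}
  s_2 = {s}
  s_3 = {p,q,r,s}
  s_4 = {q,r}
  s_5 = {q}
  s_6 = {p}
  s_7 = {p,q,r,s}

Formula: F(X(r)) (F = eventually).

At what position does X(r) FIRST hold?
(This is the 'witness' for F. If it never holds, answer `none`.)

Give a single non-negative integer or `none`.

s_0={p,r,s}: X(r)=False r=True
s_1={p,q,s}: X(r)=False r=False
s_2={s}: X(r)=True r=False
s_3={p,q,r,s}: X(r)=True r=True
s_4={q,r}: X(r)=False r=True
s_5={q}: X(r)=False r=False
s_6={p}: X(r)=True r=False
s_7={p,q,r,s}: X(r)=False r=True
F(X(r)) holds; first witness at position 2.

Answer: 2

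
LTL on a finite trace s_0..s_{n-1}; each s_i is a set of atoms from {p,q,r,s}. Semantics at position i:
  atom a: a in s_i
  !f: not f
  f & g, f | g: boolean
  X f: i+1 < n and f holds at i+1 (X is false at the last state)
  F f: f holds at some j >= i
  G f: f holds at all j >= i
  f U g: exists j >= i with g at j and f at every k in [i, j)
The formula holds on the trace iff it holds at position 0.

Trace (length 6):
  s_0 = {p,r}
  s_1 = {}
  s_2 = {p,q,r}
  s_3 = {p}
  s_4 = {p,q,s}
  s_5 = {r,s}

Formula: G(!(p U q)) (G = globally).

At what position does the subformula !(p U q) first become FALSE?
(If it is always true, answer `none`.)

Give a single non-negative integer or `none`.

s_0={p,r}: !(p U q)=True (p U q)=False p=True q=False
s_1={}: !(p U q)=True (p U q)=False p=False q=False
s_2={p,q,r}: !(p U q)=False (p U q)=True p=True q=True
s_3={p}: !(p U q)=False (p U q)=True p=True q=False
s_4={p,q,s}: !(p U q)=False (p U q)=True p=True q=True
s_5={r,s}: !(p U q)=True (p U q)=False p=False q=False
G(!(p U q)) holds globally = False
First violation at position 2.

Answer: 2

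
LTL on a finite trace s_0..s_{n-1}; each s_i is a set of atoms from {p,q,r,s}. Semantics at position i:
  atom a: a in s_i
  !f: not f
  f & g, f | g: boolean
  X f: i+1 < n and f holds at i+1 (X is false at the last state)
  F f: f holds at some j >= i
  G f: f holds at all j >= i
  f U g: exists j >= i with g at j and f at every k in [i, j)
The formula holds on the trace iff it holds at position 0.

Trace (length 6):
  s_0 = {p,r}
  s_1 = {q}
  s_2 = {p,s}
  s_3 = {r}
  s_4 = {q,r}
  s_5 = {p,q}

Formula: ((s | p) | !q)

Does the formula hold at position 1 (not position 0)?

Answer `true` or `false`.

s_0={p,r}: ((s | p) | !q)=True (s | p)=True s=False p=True !q=True q=False
s_1={q}: ((s | p) | !q)=False (s | p)=False s=False p=False !q=False q=True
s_2={p,s}: ((s | p) | !q)=True (s | p)=True s=True p=True !q=True q=False
s_3={r}: ((s | p) | !q)=True (s | p)=False s=False p=False !q=True q=False
s_4={q,r}: ((s | p) | !q)=False (s | p)=False s=False p=False !q=False q=True
s_5={p,q}: ((s | p) | !q)=True (s | p)=True s=False p=True !q=False q=True
Evaluating at position 1: result = False

Answer: false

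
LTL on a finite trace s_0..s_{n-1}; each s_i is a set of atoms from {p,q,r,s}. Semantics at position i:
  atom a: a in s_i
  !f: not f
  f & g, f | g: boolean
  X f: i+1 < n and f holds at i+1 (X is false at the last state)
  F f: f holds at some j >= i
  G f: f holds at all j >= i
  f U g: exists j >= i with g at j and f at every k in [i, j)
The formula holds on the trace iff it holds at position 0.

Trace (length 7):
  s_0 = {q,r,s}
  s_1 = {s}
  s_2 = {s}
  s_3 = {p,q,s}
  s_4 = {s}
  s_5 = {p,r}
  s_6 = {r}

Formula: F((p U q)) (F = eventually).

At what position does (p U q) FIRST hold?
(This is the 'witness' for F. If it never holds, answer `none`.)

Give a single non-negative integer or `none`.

Answer: 0

Derivation:
s_0={q,r,s}: (p U q)=True p=False q=True
s_1={s}: (p U q)=False p=False q=False
s_2={s}: (p U q)=False p=False q=False
s_3={p,q,s}: (p U q)=True p=True q=True
s_4={s}: (p U q)=False p=False q=False
s_5={p,r}: (p U q)=False p=True q=False
s_6={r}: (p U q)=False p=False q=False
F((p U q)) holds; first witness at position 0.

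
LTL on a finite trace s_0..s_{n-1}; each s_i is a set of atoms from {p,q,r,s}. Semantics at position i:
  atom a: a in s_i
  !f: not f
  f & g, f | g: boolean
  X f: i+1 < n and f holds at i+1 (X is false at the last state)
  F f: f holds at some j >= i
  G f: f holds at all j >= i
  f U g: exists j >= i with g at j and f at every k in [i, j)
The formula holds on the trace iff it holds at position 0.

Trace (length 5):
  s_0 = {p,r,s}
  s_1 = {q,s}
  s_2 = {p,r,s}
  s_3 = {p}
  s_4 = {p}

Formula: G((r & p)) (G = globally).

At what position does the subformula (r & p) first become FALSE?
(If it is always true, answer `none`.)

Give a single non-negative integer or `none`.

s_0={p,r,s}: (r & p)=True r=True p=True
s_1={q,s}: (r & p)=False r=False p=False
s_2={p,r,s}: (r & p)=True r=True p=True
s_3={p}: (r & p)=False r=False p=True
s_4={p}: (r & p)=False r=False p=True
G((r & p)) holds globally = False
First violation at position 1.

Answer: 1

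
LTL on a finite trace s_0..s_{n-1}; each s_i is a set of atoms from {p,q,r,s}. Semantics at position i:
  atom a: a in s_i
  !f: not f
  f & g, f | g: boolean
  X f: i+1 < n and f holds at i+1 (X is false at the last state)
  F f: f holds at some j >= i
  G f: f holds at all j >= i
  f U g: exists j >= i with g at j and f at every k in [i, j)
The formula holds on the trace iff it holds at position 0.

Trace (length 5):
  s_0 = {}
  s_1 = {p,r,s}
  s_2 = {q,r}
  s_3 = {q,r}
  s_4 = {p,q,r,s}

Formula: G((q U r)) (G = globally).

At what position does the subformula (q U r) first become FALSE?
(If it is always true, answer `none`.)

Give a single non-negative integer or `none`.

s_0={}: (q U r)=False q=False r=False
s_1={p,r,s}: (q U r)=True q=False r=True
s_2={q,r}: (q U r)=True q=True r=True
s_3={q,r}: (q U r)=True q=True r=True
s_4={p,q,r,s}: (q U r)=True q=True r=True
G((q U r)) holds globally = False
First violation at position 0.

Answer: 0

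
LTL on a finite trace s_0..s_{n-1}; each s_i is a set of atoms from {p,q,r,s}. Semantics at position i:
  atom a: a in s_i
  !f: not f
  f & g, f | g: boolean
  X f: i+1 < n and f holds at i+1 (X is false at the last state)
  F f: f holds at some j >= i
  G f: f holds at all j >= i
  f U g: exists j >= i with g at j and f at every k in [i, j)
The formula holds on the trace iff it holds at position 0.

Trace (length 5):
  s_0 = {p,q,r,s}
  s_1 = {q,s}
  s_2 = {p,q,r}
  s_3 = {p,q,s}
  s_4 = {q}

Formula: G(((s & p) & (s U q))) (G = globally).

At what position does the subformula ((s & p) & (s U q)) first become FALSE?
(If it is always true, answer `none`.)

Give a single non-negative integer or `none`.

s_0={p,q,r,s}: ((s & p) & (s U q))=True (s & p)=True s=True p=True (s U q)=True q=True
s_1={q,s}: ((s & p) & (s U q))=False (s & p)=False s=True p=False (s U q)=True q=True
s_2={p,q,r}: ((s & p) & (s U q))=False (s & p)=False s=False p=True (s U q)=True q=True
s_3={p,q,s}: ((s & p) & (s U q))=True (s & p)=True s=True p=True (s U q)=True q=True
s_4={q}: ((s & p) & (s U q))=False (s & p)=False s=False p=False (s U q)=True q=True
G(((s & p) & (s U q))) holds globally = False
First violation at position 1.

Answer: 1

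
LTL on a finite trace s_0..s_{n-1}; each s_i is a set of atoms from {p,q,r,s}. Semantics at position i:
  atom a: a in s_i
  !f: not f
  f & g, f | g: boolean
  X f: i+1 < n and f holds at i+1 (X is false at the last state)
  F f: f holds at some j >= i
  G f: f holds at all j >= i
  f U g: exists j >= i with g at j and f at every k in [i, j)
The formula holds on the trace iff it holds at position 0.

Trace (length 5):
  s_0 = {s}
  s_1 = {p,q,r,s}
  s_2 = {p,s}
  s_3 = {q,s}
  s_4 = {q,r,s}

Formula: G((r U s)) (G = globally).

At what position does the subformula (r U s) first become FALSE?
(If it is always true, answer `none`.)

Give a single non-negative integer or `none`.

Answer: none

Derivation:
s_0={s}: (r U s)=True r=False s=True
s_1={p,q,r,s}: (r U s)=True r=True s=True
s_2={p,s}: (r U s)=True r=False s=True
s_3={q,s}: (r U s)=True r=False s=True
s_4={q,r,s}: (r U s)=True r=True s=True
G((r U s)) holds globally = True
No violation — formula holds at every position.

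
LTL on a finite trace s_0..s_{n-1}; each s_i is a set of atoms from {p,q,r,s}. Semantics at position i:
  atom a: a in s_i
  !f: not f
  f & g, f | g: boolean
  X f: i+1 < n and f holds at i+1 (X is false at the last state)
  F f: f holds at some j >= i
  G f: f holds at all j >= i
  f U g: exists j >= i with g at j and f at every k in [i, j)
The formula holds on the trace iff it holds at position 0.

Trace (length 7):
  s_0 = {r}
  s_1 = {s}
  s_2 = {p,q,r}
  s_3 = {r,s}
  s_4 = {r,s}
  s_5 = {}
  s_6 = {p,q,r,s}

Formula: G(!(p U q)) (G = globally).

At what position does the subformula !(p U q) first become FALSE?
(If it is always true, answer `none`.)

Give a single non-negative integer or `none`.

Answer: 2

Derivation:
s_0={r}: !(p U q)=True (p U q)=False p=False q=False
s_1={s}: !(p U q)=True (p U q)=False p=False q=False
s_2={p,q,r}: !(p U q)=False (p U q)=True p=True q=True
s_3={r,s}: !(p U q)=True (p U q)=False p=False q=False
s_4={r,s}: !(p U q)=True (p U q)=False p=False q=False
s_5={}: !(p U q)=True (p U q)=False p=False q=False
s_6={p,q,r,s}: !(p U q)=False (p U q)=True p=True q=True
G(!(p U q)) holds globally = False
First violation at position 2.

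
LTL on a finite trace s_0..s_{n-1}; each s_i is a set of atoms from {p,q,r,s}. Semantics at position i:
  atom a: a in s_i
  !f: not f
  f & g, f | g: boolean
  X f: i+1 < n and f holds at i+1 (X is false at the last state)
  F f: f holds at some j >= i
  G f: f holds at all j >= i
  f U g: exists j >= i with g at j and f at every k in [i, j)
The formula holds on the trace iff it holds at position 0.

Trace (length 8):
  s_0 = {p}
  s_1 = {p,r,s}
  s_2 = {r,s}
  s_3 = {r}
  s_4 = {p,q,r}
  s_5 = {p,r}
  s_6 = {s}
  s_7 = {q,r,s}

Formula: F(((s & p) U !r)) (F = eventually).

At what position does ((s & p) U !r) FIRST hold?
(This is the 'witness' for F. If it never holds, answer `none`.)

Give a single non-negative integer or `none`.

Answer: 0

Derivation:
s_0={p}: ((s & p) U !r)=True (s & p)=False s=False p=True !r=True r=False
s_1={p,r,s}: ((s & p) U !r)=False (s & p)=True s=True p=True !r=False r=True
s_2={r,s}: ((s & p) U !r)=False (s & p)=False s=True p=False !r=False r=True
s_3={r}: ((s & p) U !r)=False (s & p)=False s=False p=False !r=False r=True
s_4={p,q,r}: ((s & p) U !r)=False (s & p)=False s=False p=True !r=False r=True
s_5={p,r}: ((s & p) U !r)=False (s & p)=False s=False p=True !r=False r=True
s_6={s}: ((s & p) U !r)=True (s & p)=False s=True p=False !r=True r=False
s_7={q,r,s}: ((s & p) U !r)=False (s & p)=False s=True p=False !r=False r=True
F(((s & p) U !r)) holds; first witness at position 0.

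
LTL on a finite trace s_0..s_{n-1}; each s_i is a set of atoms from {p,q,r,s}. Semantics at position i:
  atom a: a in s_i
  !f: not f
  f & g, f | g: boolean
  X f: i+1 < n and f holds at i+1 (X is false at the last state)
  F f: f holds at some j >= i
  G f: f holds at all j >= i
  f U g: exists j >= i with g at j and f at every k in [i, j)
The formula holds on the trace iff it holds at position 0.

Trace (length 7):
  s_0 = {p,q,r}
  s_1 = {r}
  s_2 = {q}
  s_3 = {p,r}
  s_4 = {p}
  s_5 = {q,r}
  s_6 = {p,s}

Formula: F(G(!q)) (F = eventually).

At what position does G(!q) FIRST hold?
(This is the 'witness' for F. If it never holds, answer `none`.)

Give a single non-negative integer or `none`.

s_0={p,q,r}: G(!q)=False !q=False q=True
s_1={r}: G(!q)=False !q=True q=False
s_2={q}: G(!q)=False !q=False q=True
s_3={p,r}: G(!q)=False !q=True q=False
s_4={p}: G(!q)=False !q=True q=False
s_5={q,r}: G(!q)=False !q=False q=True
s_6={p,s}: G(!q)=True !q=True q=False
F(G(!q)) holds; first witness at position 6.

Answer: 6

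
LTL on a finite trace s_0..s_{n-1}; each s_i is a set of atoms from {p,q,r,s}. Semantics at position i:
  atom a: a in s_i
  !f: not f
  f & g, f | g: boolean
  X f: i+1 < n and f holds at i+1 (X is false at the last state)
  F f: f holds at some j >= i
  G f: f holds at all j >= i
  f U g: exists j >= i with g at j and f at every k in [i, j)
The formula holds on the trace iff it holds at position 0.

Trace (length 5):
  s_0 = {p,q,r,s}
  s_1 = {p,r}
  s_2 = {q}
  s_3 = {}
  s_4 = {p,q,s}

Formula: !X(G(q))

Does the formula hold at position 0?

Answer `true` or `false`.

Answer: true

Derivation:
s_0={p,q,r,s}: !X(G(q))=True X(G(q))=False G(q)=False q=True
s_1={p,r}: !X(G(q))=True X(G(q))=False G(q)=False q=False
s_2={q}: !X(G(q))=True X(G(q))=False G(q)=False q=True
s_3={}: !X(G(q))=False X(G(q))=True G(q)=False q=False
s_4={p,q,s}: !X(G(q))=True X(G(q))=False G(q)=True q=True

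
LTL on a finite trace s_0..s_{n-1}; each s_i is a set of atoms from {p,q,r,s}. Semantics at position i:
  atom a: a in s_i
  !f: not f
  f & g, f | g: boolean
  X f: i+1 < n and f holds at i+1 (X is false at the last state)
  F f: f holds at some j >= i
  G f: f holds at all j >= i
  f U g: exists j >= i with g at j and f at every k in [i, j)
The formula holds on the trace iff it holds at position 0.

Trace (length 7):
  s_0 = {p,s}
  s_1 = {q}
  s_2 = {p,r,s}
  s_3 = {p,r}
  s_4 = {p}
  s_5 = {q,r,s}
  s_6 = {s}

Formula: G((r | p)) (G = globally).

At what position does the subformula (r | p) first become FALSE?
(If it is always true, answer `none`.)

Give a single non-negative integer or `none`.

s_0={p,s}: (r | p)=True r=False p=True
s_1={q}: (r | p)=False r=False p=False
s_2={p,r,s}: (r | p)=True r=True p=True
s_3={p,r}: (r | p)=True r=True p=True
s_4={p}: (r | p)=True r=False p=True
s_5={q,r,s}: (r | p)=True r=True p=False
s_6={s}: (r | p)=False r=False p=False
G((r | p)) holds globally = False
First violation at position 1.

Answer: 1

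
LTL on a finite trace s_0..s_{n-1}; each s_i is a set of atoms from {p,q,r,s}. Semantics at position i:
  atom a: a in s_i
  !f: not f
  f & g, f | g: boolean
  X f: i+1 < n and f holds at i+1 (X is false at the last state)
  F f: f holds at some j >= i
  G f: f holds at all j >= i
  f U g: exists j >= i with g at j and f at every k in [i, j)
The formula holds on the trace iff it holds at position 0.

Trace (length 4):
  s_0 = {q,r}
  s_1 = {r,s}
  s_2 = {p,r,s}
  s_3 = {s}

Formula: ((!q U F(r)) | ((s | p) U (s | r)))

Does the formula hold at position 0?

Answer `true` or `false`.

Answer: true

Derivation:
s_0={q,r}: ((!q U F(r)) | ((s | p) U (s | r)))=True (!q U F(r))=True !q=False q=True F(r)=True r=True ((s | p) U (s | r))=True (s | p)=False s=False p=False (s | r)=True
s_1={r,s}: ((!q U F(r)) | ((s | p) U (s | r)))=True (!q U F(r))=True !q=True q=False F(r)=True r=True ((s | p) U (s | r))=True (s | p)=True s=True p=False (s | r)=True
s_2={p,r,s}: ((!q U F(r)) | ((s | p) U (s | r)))=True (!q U F(r))=True !q=True q=False F(r)=True r=True ((s | p) U (s | r))=True (s | p)=True s=True p=True (s | r)=True
s_3={s}: ((!q U F(r)) | ((s | p) U (s | r)))=True (!q U F(r))=False !q=True q=False F(r)=False r=False ((s | p) U (s | r))=True (s | p)=True s=True p=False (s | r)=True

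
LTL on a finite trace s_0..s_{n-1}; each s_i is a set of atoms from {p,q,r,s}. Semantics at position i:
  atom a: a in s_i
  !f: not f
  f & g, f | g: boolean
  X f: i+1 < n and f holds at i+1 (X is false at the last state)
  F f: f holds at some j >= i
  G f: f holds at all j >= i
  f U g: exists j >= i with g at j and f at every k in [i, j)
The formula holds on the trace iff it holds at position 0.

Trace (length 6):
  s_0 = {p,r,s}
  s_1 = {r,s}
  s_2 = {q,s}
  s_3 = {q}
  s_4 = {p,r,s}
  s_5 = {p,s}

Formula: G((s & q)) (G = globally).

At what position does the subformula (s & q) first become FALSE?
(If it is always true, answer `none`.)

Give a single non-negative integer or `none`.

s_0={p,r,s}: (s & q)=False s=True q=False
s_1={r,s}: (s & q)=False s=True q=False
s_2={q,s}: (s & q)=True s=True q=True
s_3={q}: (s & q)=False s=False q=True
s_4={p,r,s}: (s & q)=False s=True q=False
s_5={p,s}: (s & q)=False s=True q=False
G((s & q)) holds globally = False
First violation at position 0.

Answer: 0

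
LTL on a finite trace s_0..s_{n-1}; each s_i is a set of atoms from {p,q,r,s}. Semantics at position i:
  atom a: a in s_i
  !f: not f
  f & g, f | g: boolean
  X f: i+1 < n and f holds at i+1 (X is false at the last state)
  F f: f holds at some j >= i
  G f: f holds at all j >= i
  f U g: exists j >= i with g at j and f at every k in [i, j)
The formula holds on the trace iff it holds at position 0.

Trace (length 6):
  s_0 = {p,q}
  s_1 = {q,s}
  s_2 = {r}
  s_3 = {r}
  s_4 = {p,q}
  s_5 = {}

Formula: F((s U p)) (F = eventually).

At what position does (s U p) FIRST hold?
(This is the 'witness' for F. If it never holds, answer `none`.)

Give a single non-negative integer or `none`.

s_0={p,q}: (s U p)=True s=False p=True
s_1={q,s}: (s U p)=False s=True p=False
s_2={r}: (s U p)=False s=False p=False
s_3={r}: (s U p)=False s=False p=False
s_4={p,q}: (s U p)=True s=False p=True
s_5={}: (s U p)=False s=False p=False
F((s U p)) holds; first witness at position 0.

Answer: 0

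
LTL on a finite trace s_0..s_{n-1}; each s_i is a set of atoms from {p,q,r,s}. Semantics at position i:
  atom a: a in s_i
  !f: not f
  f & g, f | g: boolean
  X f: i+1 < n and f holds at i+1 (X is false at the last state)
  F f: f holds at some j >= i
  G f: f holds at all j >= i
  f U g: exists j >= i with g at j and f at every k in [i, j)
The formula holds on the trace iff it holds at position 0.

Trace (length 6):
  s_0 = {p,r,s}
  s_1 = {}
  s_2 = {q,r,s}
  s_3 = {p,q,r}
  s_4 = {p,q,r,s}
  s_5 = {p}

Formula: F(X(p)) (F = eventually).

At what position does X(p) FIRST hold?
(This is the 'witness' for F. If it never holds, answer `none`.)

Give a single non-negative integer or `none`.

s_0={p,r,s}: X(p)=False p=True
s_1={}: X(p)=False p=False
s_2={q,r,s}: X(p)=True p=False
s_3={p,q,r}: X(p)=True p=True
s_4={p,q,r,s}: X(p)=True p=True
s_5={p}: X(p)=False p=True
F(X(p)) holds; first witness at position 2.

Answer: 2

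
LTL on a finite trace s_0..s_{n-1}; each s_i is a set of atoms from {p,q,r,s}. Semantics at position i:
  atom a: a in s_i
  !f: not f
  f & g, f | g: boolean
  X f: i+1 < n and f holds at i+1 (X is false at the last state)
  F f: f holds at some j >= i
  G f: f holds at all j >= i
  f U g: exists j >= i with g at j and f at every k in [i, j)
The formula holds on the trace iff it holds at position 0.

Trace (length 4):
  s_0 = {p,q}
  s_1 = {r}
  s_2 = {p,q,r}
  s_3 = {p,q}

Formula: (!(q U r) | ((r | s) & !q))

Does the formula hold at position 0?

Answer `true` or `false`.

s_0={p,q}: (!(q U r) | ((r | s) & !q))=False !(q U r)=False (q U r)=True q=True r=False ((r | s) & !q)=False (r | s)=False s=False !q=False
s_1={r}: (!(q U r) | ((r | s) & !q))=True !(q U r)=False (q U r)=True q=False r=True ((r | s) & !q)=True (r | s)=True s=False !q=True
s_2={p,q,r}: (!(q U r) | ((r | s) & !q))=False !(q U r)=False (q U r)=True q=True r=True ((r | s) & !q)=False (r | s)=True s=False !q=False
s_3={p,q}: (!(q U r) | ((r | s) & !q))=True !(q U r)=True (q U r)=False q=True r=False ((r | s) & !q)=False (r | s)=False s=False !q=False

Answer: false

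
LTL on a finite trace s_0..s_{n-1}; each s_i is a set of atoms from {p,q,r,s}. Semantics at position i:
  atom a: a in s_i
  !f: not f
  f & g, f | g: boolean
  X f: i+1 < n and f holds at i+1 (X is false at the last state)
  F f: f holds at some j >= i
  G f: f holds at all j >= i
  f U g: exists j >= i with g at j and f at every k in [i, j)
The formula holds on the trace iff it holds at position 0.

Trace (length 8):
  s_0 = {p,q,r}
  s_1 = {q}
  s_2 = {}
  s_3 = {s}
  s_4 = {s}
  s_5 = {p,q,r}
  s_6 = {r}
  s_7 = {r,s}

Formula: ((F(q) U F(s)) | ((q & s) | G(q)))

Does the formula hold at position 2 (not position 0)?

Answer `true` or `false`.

Answer: true

Derivation:
s_0={p,q,r}: ((F(q) U F(s)) | ((q & s) | G(q)))=True (F(q) U F(s))=True F(q)=True q=True F(s)=True s=False ((q & s) | G(q))=False (q & s)=False G(q)=False
s_1={q}: ((F(q) U F(s)) | ((q & s) | G(q)))=True (F(q) U F(s))=True F(q)=True q=True F(s)=True s=False ((q & s) | G(q))=False (q & s)=False G(q)=False
s_2={}: ((F(q) U F(s)) | ((q & s) | G(q)))=True (F(q) U F(s))=True F(q)=True q=False F(s)=True s=False ((q & s) | G(q))=False (q & s)=False G(q)=False
s_3={s}: ((F(q) U F(s)) | ((q & s) | G(q)))=True (F(q) U F(s))=True F(q)=True q=False F(s)=True s=True ((q & s) | G(q))=False (q & s)=False G(q)=False
s_4={s}: ((F(q) U F(s)) | ((q & s) | G(q)))=True (F(q) U F(s))=True F(q)=True q=False F(s)=True s=True ((q & s) | G(q))=False (q & s)=False G(q)=False
s_5={p,q,r}: ((F(q) U F(s)) | ((q & s) | G(q)))=True (F(q) U F(s))=True F(q)=True q=True F(s)=True s=False ((q & s) | G(q))=False (q & s)=False G(q)=False
s_6={r}: ((F(q) U F(s)) | ((q & s) | G(q)))=True (F(q) U F(s))=True F(q)=False q=False F(s)=True s=False ((q & s) | G(q))=False (q & s)=False G(q)=False
s_7={r,s}: ((F(q) U F(s)) | ((q & s) | G(q)))=True (F(q) U F(s))=True F(q)=False q=False F(s)=True s=True ((q & s) | G(q))=False (q & s)=False G(q)=False
Evaluating at position 2: result = True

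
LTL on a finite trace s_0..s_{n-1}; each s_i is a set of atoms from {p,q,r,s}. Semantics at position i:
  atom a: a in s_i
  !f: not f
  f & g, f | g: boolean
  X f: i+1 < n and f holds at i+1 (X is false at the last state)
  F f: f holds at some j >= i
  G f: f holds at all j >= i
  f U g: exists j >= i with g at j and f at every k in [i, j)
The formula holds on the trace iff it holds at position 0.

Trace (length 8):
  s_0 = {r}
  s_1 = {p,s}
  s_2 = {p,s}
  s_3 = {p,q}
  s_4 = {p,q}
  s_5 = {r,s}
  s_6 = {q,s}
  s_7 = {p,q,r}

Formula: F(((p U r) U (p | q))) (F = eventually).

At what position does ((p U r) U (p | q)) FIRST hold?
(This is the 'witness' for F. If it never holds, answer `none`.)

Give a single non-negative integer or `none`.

s_0={r}: ((p U r) U (p | q))=True (p U r)=True p=False r=True (p | q)=False q=False
s_1={p,s}: ((p U r) U (p | q))=True (p U r)=True p=True r=False (p | q)=True q=False
s_2={p,s}: ((p U r) U (p | q))=True (p U r)=True p=True r=False (p | q)=True q=False
s_3={p,q}: ((p U r) U (p | q))=True (p U r)=True p=True r=False (p | q)=True q=True
s_4={p,q}: ((p U r) U (p | q))=True (p U r)=True p=True r=False (p | q)=True q=True
s_5={r,s}: ((p U r) U (p | q))=True (p U r)=True p=False r=True (p | q)=False q=False
s_6={q,s}: ((p U r) U (p | q))=True (p U r)=False p=False r=False (p | q)=True q=True
s_7={p,q,r}: ((p U r) U (p | q))=True (p U r)=True p=True r=True (p | q)=True q=True
F(((p U r) U (p | q))) holds; first witness at position 0.

Answer: 0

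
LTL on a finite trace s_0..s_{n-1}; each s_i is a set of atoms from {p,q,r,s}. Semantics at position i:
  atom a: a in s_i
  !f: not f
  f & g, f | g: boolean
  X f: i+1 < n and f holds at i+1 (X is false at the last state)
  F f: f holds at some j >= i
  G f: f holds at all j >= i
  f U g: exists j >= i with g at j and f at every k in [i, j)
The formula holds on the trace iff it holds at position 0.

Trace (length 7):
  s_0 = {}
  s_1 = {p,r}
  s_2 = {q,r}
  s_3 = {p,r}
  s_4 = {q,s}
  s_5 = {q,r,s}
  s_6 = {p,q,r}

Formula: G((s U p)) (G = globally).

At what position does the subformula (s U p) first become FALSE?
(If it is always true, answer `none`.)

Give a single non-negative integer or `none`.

Answer: 0

Derivation:
s_0={}: (s U p)=False s=False p=False
s_1={p,r}: (s U p)=True s=False p=True
s_2={q,r}: (s U p)=False s=False p=False
s_3={p,r}: (s U p)=True s=False p=True
s_4={q,s}: (s U p)=True s=True p=False
s_5={q,r,s}: (s U p)=True s=True p=False
s_6={p,q,r}: (s U p)=True s=False p=True
G((s U p)) holds globally = False
First violation at position 0.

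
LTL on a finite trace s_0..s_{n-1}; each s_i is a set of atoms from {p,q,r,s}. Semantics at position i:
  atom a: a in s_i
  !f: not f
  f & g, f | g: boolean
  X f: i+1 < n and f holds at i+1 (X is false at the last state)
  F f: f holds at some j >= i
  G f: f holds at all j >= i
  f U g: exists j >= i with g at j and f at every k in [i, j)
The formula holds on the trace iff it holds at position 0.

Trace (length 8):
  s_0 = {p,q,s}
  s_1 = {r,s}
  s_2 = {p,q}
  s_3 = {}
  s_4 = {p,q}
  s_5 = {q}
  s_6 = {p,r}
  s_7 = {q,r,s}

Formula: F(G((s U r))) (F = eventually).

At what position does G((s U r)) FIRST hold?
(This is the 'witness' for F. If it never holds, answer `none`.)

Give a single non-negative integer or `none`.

s_0={p,q,s}: G((s U r))=False (s U r)=True s=True r=False
s_1={r,s}: G((s U r))=False (s U r)=True s=True r=True
s_2={p,q}: G((s U r))=False (s U r)=False s=False r=False
s_3={}: G((s U r))=False (s U r)=False s=False r=False
s_4={p,q}: G((s U r))=False (s U r)=False s=False r=False
s_5={q}: G((s U r))=False (s U r)=False s=False r=False
s_6={p,r}: G((s U r))=True (s U r)=True s=False r=True
s_7={q,r,s}: G((s U r))=True (s U r)=True s=True r=True
F(G((s U r))) holds; first witness at position 6.

Answer: 6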